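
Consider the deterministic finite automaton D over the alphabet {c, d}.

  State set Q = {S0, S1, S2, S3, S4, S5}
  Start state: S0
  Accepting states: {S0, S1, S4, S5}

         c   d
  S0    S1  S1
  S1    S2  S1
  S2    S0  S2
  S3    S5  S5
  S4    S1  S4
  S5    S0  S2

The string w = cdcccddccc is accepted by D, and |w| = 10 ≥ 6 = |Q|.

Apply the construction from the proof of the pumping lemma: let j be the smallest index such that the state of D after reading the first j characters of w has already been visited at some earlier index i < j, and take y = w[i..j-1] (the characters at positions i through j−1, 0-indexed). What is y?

d

State sequence: S0 -c-> S1 -d-> S1 -c-> S2 -c-> S0 -c-> S1 -d-> S1 -d-> S1 -c-> S2 -c-> S0 -c-> S1
First repeat at step 2: S1 was already visited.

So i = 1, j = 2, giving x = w[0:1] = c, y = w[1:2] = d, z = w[2:10] = cccddccc.
Check: |xy| = 2 ≤ 6 and |y| = 1 ≥ 1. Reading y takes D from S1 back to S1, so every xyⁱz is accepted.
Since D has 6 states, any run of length ≥ 6 visits 6+1 states, so by pigeonhole some state repeats within the first 6 steps — that repeat gives the pumpable loop.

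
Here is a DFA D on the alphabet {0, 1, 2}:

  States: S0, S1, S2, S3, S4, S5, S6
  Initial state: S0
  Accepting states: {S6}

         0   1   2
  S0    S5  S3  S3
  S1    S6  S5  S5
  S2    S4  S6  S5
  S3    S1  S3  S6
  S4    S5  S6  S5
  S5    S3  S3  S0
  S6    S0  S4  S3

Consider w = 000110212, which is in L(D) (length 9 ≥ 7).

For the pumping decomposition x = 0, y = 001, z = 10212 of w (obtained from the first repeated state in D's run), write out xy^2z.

000100110212

xy^2z = 0·001·001·10212 = 000100110212.
Reading y = 001 takes D from S5 back to S5, so after x·y·y the machine is still in S5, and z then leads to the accepting state S6. Hence 000100110212 ∈ L(D).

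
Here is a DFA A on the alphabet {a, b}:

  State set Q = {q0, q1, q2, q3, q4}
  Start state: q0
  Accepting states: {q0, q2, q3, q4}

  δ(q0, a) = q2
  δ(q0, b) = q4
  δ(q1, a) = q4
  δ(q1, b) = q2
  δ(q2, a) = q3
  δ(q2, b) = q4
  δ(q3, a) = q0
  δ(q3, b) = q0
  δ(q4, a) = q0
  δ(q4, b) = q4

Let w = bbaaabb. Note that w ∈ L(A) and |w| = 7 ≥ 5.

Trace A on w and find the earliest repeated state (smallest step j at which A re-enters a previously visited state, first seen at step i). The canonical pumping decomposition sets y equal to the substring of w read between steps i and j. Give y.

Run of A on w = b b a a a b b:
  step 0: q0  (start)
  step 1: q4  (read b: q0→q4)
  step 2: q4  (read b: q4→q4)   ← first repeat (q4 seen earlier)
  step 3: q0  (read a: q4→q0)
  step 4: q2  (read a: q0→q2)
  step 5: q3  (read a: q2→q3)
  step 6: q0  (read b: q3→q0)
  step 7: q4  (read b: q0→q4)

So i = 1, j = 2, giving x = w[0:1] = b, y = w[1:2] = b, z = w[2:7] = aaabb.
Check: |xy| = 2 ≤ 5 and |y| = 1 ≥ 1. Reading y takes A from q4 back to q4, so every xyⁱz is accepted.

b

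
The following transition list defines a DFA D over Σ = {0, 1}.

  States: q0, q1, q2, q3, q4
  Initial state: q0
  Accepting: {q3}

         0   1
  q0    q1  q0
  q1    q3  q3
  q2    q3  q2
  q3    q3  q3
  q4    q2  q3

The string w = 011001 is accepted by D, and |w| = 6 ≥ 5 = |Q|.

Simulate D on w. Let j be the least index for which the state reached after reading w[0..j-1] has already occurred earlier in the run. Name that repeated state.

Run of D on w = 0 1 1 0 0 1:
  step 0: q0  (start)
  step 1: q1  (read 0: q0→q1)
  step 2: q3  (read 1: q1→q3)
  step 3: q3  (read 1: q3→q3)   ← first repeat (q3 seen earlier)
  step 4: q3  (read 0: q3→q3)
  step 5: q3  (read 0: q3→q3)
  step 6: q3  (read 1: q3→q3)

The earliest repeat is at step j = 3: D is in q3, which it already visited at step i = 2.
Pumping length from the standard proof: p = 5 (the number of states). The repeated state found above gives |xy| = j ≤ 5 and |y| = j − i ≥ 1.

q3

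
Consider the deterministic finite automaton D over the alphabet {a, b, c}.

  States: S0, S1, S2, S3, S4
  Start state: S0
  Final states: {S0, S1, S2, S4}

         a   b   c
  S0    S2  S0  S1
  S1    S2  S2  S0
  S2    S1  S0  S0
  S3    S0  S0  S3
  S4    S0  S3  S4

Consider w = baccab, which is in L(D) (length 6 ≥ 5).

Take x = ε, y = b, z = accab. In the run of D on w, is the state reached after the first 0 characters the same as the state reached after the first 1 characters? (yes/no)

Run of D on the first 1 characters of w = b:
  step 0: S0  (start)
  step 1: S0  (read b: S0→S0)

After x (step 0): S0. After xy (step 1): S0.
They match, so y = b drives D around a cycle from S0 back to itself; pumping y any number of times keeps D in S0 before reading z, and xyⁱz ∈ L(D) for every i ≥ 0.

yes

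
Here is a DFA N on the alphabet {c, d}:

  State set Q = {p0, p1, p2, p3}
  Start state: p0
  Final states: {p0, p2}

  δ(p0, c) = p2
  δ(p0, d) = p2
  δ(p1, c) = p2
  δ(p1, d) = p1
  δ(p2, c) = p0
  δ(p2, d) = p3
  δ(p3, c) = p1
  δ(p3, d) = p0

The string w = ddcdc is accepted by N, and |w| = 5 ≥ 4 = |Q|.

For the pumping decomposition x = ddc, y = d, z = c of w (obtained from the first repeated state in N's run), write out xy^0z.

xy⁰z = xz = ddc·c = ddcc.
Reading y = d takes N from p1 back to p1, so after x the machine is still in p1, and z then leads to the accepting state p2. Hence ddcc ∈ L(N).

ddcc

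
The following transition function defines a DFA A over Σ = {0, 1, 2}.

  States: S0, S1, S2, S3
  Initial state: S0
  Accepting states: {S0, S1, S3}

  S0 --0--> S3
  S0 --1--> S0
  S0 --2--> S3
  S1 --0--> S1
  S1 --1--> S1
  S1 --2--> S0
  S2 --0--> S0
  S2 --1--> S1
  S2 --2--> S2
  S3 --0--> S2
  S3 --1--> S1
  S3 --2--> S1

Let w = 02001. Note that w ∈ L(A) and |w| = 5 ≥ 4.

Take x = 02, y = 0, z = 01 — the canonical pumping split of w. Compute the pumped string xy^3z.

0200001

xy^3z = 02·0·0·0·01 = 0200001.
Reading y = 0 takes A from S1 back to S1, so after x·y·y·y the machine is still in S1, and z then leads to the accepting state S1. Hence 0200001 ∈ L(A).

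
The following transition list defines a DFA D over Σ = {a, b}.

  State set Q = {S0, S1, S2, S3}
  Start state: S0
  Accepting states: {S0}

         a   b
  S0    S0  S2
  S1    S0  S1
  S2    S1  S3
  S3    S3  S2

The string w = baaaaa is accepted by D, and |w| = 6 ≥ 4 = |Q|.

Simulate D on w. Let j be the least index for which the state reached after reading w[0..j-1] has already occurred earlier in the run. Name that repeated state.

State sequence: S0 -b-> S2 -a-> S1 -a-> S0 -a-> S0 -a-> S0 -a-> S0
First repeat at step 3: S0 was already visited.

The earliest repeat is at step j = 3: D is in S0, which it already visited at step i = 0.
With |Q| = 4, pigeonhole forces a state repeat no later than step 4; the substring read between the first and second visits to that state can be pumped.

S0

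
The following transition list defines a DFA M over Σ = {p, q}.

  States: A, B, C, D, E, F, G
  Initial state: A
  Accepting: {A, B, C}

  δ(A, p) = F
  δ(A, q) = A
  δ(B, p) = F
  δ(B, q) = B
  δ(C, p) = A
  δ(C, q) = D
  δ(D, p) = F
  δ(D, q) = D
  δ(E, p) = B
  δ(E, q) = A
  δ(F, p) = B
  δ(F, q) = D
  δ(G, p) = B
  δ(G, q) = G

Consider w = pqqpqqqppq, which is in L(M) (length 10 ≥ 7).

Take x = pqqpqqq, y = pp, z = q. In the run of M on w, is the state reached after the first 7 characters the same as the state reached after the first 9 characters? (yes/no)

no

Run of M on the first 9 characters of w = p q q p q q q p p:
  step 0: A  (start)
  step 1: F  (read p: A→F)
  step 2: D  (read q: F→D)
  step 3: D  (read q: D→D)
  step 4: F  (read p: D→F)
  step 5: D  (read q: F→D)
  step 6: D  (read q: D→D)
  step 7: D  (read q: D→D)
  step 8: F  (read p: D→F)
  step 9: B  (read p: F→B)

After x (step 7): D. After xy (step 9): B.
They differ (D ≠ B), so y is not a cycle from the state after x; this split is not the one the pumping-lemma construction produces, and pumping y need not keep the string in L(M).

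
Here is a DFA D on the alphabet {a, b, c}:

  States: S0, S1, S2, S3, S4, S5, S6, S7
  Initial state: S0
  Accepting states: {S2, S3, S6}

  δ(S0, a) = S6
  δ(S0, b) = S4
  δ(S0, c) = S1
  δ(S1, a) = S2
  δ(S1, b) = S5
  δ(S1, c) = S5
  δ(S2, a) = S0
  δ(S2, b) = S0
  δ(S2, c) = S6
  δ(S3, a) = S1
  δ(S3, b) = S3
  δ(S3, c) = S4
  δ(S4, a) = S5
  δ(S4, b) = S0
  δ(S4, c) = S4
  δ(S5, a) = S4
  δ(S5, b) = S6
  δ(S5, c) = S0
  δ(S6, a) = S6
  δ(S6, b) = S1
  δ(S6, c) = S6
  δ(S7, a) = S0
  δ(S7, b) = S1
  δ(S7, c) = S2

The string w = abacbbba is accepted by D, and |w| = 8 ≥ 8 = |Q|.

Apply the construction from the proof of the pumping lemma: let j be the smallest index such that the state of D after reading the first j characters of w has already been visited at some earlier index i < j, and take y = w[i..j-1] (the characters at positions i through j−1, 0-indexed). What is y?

bac

Run of D on w = a b a c b b b a:
  step 0: S0  (start)
  step 1: S6  (read a: S0→S6)
  step 2: S1  (read b: S6→S1)
  step 3: S2  (read a: S1→S2)
  step 4: S6  (read c: S2→S6)   ← first repeat (S6 seen earlier)
  step 5: S1  (read b: S6→S1)
  step 6: S5  (read b: S1→S5)
  step 7: S6  (read b: S5→S6)
  step 8: S6  (read a: S6→S6)

So i = 1, j = 4, giving x = w[0:1] = a, y = w[1:4] = bac, z = w[4:8] = bbba.
Check: |xy| = 4 ≤ 8 and |y| = 3 ≥ 1. Reading y takes D from S6 back to S6, so every xyⁱz is accepted.
The DFA has 8 states, so the proof of the pumping lemma guarantees a repeated state among the first 8+1 visited; the segment between the two visits is the pumpable y.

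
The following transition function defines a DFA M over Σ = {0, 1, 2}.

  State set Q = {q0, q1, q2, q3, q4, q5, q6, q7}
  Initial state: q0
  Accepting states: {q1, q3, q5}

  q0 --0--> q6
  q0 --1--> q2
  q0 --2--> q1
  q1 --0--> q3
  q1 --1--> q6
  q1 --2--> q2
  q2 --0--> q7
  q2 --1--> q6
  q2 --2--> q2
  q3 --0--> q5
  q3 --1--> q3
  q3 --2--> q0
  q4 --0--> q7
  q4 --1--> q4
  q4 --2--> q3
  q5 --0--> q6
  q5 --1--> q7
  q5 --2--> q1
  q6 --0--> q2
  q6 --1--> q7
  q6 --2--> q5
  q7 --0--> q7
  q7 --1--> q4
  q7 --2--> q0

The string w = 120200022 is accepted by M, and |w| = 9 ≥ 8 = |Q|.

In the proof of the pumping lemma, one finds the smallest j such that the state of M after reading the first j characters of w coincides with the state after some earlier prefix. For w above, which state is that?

q2

State sequence: q0 -1-> q2 -2-> q2 -0-> q7 -2-> q0 -0-> q6 -0-> q2 -0-> q7 -2-> q0 -2-> q1
First repeat at step 2: q2 was already visited.

The earliest repeat is at step j = 2: M is in q2, which it already visited at step i = 1.
With |Q| = 8, pigeonhole forces a state repeat no later than step 8; the substring read between the first and second visits to that state can be pumped.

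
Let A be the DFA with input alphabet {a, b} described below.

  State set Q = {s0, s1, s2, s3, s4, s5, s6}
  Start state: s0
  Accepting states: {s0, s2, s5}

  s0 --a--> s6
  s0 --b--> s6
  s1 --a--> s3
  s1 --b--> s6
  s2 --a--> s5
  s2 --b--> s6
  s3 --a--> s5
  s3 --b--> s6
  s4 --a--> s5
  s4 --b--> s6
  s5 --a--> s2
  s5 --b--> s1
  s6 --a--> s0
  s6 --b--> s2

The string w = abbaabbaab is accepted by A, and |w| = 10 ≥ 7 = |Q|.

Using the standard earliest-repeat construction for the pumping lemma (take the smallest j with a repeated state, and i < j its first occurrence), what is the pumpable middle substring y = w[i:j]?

bb

Run of A on w = a b b a a b b a a b:
  step 0: s0  (start)
  step 1: s6  (read a: s0→s6)
  step 2: s2  (read b: s6→s2)
  step 3: s6  (read b: s2→s6)   ← first repeat (s6 seen earlier)
  step 4: s0  (read a: s6→s0)
  step 5: s6  (read a: s0→s6)
  step 6: s2  (read b: s6→s2)
  step 7: s6  (read b: s2→s6)
  step 8: s0  (read a: s6→s0)
  step 9: s6  (read a: s0→s6)
  step 10: s2  (read b: s6→s2)

So i = 1, j = 3, giving x = w[0:1] = a, y = w[1:3] = bb, z = w[3:10] = aabbaab.
Check: |xy| = 3 ≤ 7 and |y| = 2 ≥ 1. Reading y takes A from s6 back to s6, so every xyⁱz is accepted.
Since A has 7 states, any run of length ≥ 7 visits 7+1 states, so by pigeonhole some state repeats within the first 7 steps — that repeat gives the pumpable loop.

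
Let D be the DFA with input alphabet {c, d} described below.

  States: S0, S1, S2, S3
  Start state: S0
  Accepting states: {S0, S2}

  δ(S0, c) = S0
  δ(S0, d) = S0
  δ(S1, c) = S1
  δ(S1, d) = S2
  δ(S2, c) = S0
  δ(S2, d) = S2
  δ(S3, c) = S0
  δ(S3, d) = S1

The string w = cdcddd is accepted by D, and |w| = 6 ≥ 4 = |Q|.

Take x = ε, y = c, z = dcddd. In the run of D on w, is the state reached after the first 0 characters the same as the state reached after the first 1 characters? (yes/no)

yes

State sequence: S0 -c-> S0

After x (step 0): S0. After xy (step 1): S0.
They match, so y = c drives D around a cycle from S0 back to itself; pumping y any number of times keeps D in S0 before reading z, and xyⁱz ∈ L(D) for every i ≥ 0.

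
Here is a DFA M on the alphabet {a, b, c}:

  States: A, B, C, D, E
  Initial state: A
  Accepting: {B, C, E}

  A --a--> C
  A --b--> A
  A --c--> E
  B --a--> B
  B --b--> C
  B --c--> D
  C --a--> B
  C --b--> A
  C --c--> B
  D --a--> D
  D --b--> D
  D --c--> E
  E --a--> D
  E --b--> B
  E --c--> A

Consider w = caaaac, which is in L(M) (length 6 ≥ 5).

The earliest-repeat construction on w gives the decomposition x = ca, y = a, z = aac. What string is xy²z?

caaaaac

xy^2z = ca·a·a·aac = caaaaac.
Reading y = a takes M from D back to D, so after x·y·y the machine is still in D, and z then leads to the accepting state E. Hence caaaaac ∈ L(M).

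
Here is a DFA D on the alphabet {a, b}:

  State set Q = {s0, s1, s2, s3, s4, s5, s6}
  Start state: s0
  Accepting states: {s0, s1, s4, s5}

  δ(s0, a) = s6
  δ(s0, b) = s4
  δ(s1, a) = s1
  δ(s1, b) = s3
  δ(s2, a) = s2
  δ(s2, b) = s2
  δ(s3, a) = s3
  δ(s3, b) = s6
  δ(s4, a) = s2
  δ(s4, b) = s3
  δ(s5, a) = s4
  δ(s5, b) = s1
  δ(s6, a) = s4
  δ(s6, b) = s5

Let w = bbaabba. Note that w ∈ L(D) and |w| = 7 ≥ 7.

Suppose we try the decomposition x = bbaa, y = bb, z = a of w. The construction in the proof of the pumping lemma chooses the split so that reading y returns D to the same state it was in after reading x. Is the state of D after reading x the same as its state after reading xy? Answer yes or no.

no

State sequence: s0 -b-> s4 -b-> s3 -a-> s3 -a-> s3 -b-> s6 -b-> s5

After x (step 4): s3. After xy (step 6): s5.
They differ (s3 ≠ s5), so y is not a cycle from the state after x; this split is not the one the pumping-lemma construction produces, and pumping y need not keep the string in L(D).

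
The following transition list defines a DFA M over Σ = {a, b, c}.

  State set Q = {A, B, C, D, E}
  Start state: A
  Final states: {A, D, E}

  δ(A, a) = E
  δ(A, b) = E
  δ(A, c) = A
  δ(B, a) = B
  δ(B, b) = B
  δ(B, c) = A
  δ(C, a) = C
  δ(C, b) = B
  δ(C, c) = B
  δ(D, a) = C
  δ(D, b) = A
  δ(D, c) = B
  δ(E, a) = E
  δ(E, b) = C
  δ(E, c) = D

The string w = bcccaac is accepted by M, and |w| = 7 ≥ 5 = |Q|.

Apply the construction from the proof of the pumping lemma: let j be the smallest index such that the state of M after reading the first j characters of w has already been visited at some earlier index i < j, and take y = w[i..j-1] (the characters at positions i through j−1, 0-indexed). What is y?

bccc

State sequence: A -b-> E -c-> D -c-> B -c-> A -a-> E -a-> E -c-> D
First repeat at step 4: A was already visited.

So i = 0, j = 4, giving x = w[0:0] = ε, y = w[0:4] = bccc, z = w[4:7] = aac.
Check: |xy| = 4 ≤ 5 and |y| = 4 ≥ 1. Reading y takes M from A back to A, so every xyⁱz is accepted.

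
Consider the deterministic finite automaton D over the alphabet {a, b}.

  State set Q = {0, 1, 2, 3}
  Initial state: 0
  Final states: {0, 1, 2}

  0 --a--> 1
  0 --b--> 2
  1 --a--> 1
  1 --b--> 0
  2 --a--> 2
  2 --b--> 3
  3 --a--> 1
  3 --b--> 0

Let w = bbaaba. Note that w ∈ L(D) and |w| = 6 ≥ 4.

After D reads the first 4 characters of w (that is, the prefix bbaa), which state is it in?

1

State sequence: 0 -b-> 2 -b-> 3 -a-> 1 -a-> 1

After reading 4 characters, D is in state 1.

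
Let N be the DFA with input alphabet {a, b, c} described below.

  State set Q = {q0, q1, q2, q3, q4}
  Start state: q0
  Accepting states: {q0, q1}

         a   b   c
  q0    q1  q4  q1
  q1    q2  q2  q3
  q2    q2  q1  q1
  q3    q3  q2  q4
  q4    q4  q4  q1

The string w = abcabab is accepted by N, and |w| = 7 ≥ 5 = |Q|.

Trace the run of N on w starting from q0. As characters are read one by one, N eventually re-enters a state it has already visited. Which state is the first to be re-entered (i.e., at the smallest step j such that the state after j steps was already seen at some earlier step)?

Run of N on w = a b c a b a b:
  step 0: q0  (start)
  step 1: q1  (read a: q0→q1)
  step 2: q2  (read b: q1→q2)
  step 3: q1  (read c: q2→q1)   ← first repeat (q1 seen earlier)
  step 4: q2  (read a: q1→q2)
  step 5: q1  (read b: q2→q1)
  step 6: q2  (read a: q1→q2)
  step 7: q1  (read b: q2→q1)

The earliest repeat is at step j = 3: N is in q1, which it already visited at step i = 1.

q1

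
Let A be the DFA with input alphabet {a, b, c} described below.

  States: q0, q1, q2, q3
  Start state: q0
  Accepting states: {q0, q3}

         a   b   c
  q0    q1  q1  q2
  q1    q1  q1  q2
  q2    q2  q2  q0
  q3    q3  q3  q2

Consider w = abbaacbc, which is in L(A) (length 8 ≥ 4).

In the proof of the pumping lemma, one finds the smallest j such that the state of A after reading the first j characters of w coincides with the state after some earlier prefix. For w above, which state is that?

State sequence: q0 -a-> q1 -b-> q1 -b-> q1 -a-> q1 -a-> q1 -c-> q2 -b-> q2 -c-> q0
First repeat at step 2: q1 was already visited.

The earliest repeat is at step j = 2: A is in q1, which it already visited at step i = 1.
Pumping length from the standard proof: p = 4 (the number of states). The repeated state found above gives |xy| = j ≤ 4 and |y| = j − i ≥ 1.

q1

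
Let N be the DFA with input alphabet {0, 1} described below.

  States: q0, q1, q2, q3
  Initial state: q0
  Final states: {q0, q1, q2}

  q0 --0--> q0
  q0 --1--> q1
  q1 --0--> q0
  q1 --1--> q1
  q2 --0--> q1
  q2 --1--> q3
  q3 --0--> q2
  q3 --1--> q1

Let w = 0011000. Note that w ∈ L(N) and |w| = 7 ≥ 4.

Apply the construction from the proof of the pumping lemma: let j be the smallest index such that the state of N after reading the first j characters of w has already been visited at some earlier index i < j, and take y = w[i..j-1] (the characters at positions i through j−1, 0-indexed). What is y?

0

State sequence: q0 -0-> q0 -0-> q0 -1-> q1 -1-> q1 -0-> q0 -0-> q0 -0-> q0
First repeat at step 1: q0 was already visited.

So i = 0, j = 1, giving x = w[0:0] = ε, y = w[0:1] = 0, z = w[1:7] = 011000.
Check: |xy| = 1 ≤ 4 and |y| = 1 ≥ 1. Reading y takes N from q0 back to q0, so every xyⁱz is accepted.
With |Q| = 4, pigeonhole forces a state repeat no later than step 4; the substring read between the first and second visits to that state can be pumped.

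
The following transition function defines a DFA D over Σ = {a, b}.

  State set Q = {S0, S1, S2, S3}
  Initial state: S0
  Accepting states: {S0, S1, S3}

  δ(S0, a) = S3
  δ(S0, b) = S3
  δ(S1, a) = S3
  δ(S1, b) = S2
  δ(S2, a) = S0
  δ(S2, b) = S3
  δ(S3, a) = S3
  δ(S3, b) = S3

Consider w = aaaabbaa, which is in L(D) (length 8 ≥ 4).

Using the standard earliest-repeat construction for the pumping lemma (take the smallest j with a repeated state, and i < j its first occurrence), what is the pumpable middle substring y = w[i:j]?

State sequence: S0 -a-> S3 -a-> S3 -a-> S3 -a-> S3 -b-> S3 -b-> S3 -a-> S3 -a-> S3
First repeat at step 2: S3 was already visited.

So i = 1, j = 2, giving x = w[0:1] = a, y = w[1:2] = a, z = w[2:8] = aabbaa.
Check: |xy| = 2 ≤ 4 and |y| = 1 ≥ 1. Reading y takes D from S3 back to S3, so every xyⁱz is accepted.

a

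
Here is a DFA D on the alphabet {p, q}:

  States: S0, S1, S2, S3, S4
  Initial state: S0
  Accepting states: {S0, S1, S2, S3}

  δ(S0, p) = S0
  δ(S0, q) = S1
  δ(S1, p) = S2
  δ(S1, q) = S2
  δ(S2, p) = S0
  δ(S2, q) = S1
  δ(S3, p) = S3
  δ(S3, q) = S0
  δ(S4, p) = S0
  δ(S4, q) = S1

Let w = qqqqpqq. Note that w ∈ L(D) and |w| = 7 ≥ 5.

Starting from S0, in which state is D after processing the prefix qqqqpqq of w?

State sequence: S0 -q-> S1 -q-> S2 -q-> S1 -q-> S2 -p-> S0 -q-> S1 -q-> S2

After reading 7 characters, D is in state S2.

S2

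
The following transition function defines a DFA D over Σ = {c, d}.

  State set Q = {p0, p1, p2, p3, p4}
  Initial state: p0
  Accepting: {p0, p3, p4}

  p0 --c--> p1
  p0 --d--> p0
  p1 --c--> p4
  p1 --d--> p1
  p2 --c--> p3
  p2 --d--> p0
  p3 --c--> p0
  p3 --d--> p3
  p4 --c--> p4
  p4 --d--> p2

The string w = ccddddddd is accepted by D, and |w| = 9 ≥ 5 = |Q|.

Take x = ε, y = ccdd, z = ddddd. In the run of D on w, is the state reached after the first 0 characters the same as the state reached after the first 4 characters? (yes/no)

yes

Run of D on the first 4 characters of w = c c d d:
  step 0: p0  (start)
  step 1: p1  (read c: p0→p1)
  step 2: p4  (read c: p1→p4)
  step 3: p2  (read d: p4→p2)
  step 4: p0  (read d: p2→p0)

After x (step 0): p0. After xy (step 4): p0.
They match, so y = ccdd drives D around a cycle from p0 back to itself; pumping y any number of times keeps D in p0 before reading z, and xyⁱz ∈ L(D) for every i ≥ 0.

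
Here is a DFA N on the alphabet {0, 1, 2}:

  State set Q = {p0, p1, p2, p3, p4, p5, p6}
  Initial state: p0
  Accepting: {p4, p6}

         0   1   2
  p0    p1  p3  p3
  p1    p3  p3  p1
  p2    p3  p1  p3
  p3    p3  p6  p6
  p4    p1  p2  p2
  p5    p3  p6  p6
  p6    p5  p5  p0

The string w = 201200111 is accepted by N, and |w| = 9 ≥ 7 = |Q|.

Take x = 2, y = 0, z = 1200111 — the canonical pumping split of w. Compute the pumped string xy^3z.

xy^3z = 2·0·0·0·1200111 = 20001200111.
Reading y = 0 takes N from p3 back to p3, so after x·y·y·y the machine is still in p3, and z then leads to the accepting state p6. Hence 20001200111 ∈ L(N).

20001200111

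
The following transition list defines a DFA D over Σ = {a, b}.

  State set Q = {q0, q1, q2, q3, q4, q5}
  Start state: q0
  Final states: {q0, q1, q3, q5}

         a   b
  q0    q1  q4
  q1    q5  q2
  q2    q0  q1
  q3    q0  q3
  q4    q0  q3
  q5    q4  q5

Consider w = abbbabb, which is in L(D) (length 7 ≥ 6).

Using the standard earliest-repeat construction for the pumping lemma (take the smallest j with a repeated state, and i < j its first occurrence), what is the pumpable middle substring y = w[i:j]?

bb

Run of D on w = a b b b a b b:
  step 0: q0  (start)
  step 1: q1  (read a: q0→q1)
  step 2: q2  (read b: q1→q2)
  step 3: q1  (read b: q2→q1)   ← first repeat (q1 seen earlier)
  step 4: q2  (read b: q1→q2)
  step 5: q0  (read a: q2→q0)
  step 6: q4  (read b: q0→q4)
  step 7: q3  (read b: q4→q3)

So i = 1, j = 3, giving x = w[0:1] = a, y = w[1:3] = bb, z = w[3:7] = babb.
Check: |xy| = 3 ≤ 6 and |y| = 2 ≥ 1. Reading y takes D from q1 back to q1, so every xyⁱz is accepted.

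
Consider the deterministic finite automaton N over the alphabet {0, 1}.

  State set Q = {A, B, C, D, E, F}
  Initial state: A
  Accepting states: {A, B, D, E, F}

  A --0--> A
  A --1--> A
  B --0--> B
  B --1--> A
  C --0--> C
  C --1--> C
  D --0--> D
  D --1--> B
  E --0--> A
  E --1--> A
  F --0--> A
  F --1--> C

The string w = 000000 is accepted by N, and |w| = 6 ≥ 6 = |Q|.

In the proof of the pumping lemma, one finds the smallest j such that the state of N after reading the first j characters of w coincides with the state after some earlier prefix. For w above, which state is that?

A

State sequence: A -0-> A -0-> A -0-> A -0-> A -0-> A -0-> A
First repeat at step 1: A was already visited.

The earliest repeat is at step j = 1: N is in A, which it already visited at step i = 0.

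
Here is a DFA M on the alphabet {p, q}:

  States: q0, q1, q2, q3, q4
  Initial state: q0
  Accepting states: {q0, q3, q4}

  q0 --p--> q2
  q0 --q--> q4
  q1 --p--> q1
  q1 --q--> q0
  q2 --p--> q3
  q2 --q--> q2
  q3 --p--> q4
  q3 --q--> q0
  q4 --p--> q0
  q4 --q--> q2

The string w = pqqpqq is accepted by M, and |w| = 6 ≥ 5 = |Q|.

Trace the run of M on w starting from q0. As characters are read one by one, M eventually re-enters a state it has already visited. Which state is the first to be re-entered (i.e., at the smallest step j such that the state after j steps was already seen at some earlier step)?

q2

Run of M on w = p q q p q q:
  step 0: q0  (start)
  step 1: q2  (read p: q0→q2)
  step 2: q2  (read q: q2→q2)   ← first repeat (q2 seen earlier)
  step 3: q2  (read q: q2→q2)
  step 4: q3  (read p: q2→q3)
  step 5: q0  (read q: q3→q0)
  step 6: q4  (read q: q0→q4)

The earliest repeat is at step j = 2: M is in q2, which it already visited at step i = 1.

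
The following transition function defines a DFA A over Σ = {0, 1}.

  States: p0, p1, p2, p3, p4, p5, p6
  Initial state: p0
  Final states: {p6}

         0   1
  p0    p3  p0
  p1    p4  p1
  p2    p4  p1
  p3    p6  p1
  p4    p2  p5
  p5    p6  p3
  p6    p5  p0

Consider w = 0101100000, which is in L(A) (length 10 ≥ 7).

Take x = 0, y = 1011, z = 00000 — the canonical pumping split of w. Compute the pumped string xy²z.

xy^2z = 0·1011·1011·00000 = 01011101100000.
Reading y = 1011 takes A from p3 back to p3, so after x·y·y the machine is still in p3, and z then leads to the accepting state p6. Hence 01011101100000 ∈ L(A).

01011101100000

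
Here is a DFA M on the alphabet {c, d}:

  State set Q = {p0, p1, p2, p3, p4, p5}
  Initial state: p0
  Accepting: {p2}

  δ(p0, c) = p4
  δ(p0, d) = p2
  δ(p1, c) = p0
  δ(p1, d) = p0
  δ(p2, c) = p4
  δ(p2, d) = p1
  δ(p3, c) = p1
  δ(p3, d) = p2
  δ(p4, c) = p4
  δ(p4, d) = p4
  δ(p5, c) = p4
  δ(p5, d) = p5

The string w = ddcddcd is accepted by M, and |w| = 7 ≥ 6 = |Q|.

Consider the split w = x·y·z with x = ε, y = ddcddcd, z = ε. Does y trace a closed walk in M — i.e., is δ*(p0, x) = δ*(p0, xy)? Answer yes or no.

no

State sequence: p0 -d-> p2 -d-> p1 -c-> p0 -d-> p2 -d-> p1 -c-> p0 -d-> p2

After x (step 0): p0. After xy (step 7): p2.
They differ (p0 ≠ p2), so y is not a cycle from the state after x; this split is not the one the pumping-lemma construction produces, and pumping y need not keep the string in L(M).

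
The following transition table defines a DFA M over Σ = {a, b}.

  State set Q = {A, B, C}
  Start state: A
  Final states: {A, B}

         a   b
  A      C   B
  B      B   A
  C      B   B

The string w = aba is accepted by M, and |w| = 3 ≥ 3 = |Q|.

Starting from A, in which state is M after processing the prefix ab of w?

B

State sequence: A -a-> C -b-> B

After reading 2 characters, M is in state B.
(This kind of state-tracing is the core of the pumping-lemma construction: with 3 states, pigeonhole forces a repeat within the first 3 steps.)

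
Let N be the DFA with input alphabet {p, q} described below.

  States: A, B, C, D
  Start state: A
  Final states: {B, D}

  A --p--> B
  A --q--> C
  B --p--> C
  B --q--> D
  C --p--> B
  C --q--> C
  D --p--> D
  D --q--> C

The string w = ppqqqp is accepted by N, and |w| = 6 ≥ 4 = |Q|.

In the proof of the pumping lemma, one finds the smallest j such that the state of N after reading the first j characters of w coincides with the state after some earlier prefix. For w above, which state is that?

C

State sequence: A -p-> B -p-> C -q-> C -q-> C -q-> C -p-> B
First repeat at step 3: C was already visited.

The earliest repeat is at step j = 3: N is in C, which it already visited at step i = 2.
The DFA has 4 states, so the proof of the pumping lemma guarantees a repeated state among the first 4+1 visited; the segment between the two visits is the pumpable y.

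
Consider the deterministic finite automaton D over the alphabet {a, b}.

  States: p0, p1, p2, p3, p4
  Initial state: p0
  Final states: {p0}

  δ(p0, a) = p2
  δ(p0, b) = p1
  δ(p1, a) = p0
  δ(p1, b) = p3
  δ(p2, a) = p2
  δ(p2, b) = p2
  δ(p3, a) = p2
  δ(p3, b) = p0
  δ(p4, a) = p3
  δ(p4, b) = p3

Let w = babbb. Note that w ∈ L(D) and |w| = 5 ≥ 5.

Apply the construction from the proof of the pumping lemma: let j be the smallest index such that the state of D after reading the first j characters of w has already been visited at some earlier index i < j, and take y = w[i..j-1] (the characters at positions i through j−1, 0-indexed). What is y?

Run of D on w = b a b b b:
  step 0: p0  (start)
  step 1: p1  (read b: p0→p1)
  step 2: p0  (read a: p1→p0)   ← first repeat (p0 seen earlier)
  step 3: p1  (read b: p0→p1)
  step 4: p3  (read b: p1→p3)
  step 5: p0  (read b: p3→p0)

So i = 0, j = 2, giving x = w[0:0] = ε, y = w[0:2] = ba, z = w[2:5] = bbb.
Check: |xy| = 2 ≤ 5 and |y| = 2 ≥ 1. Reading y takes D from p0 back to p0, so every xyⁱz is accepted.
The DFA has 5 states, so the proof of the pumping lemma guarantees a repeated state among the first 5+1 visited; the segment between the two visits is the pumpable y.

ba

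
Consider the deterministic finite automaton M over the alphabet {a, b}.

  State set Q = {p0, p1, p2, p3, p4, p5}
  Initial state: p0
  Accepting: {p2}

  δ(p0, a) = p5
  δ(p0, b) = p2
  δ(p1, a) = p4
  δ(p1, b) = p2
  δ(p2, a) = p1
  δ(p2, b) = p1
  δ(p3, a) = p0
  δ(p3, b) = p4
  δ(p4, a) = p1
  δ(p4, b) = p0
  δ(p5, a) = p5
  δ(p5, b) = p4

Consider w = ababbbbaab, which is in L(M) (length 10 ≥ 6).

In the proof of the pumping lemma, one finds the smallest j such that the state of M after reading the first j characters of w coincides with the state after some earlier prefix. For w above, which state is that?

Run of M on w = a b a b b b b a a b:
  step 0: p0  (start)
  step 1: p5  (read a: p0→p5)
  step 2: p4  (read b: p5→p4)
  step 3: p1  (read a: p4→p1)
  step 4: p2  (read b: p1→p2)
  step 5: p1  (read b: p2→p1)   ← first repeat (p1 seen earlier)
  step 6: p2  (read b: p1→p2)
  step 7: p1  (read b: p2→p1)
  step 8: p4  (read a: p1→p4)
  step 9: p1  (read a: p4→p1)
  step 10: p2  (read b: p1→p2)

The earliest repeat is at step j = 5: M is in p1, which it already visited at step i = 3.
Pumping length from the standard proof: p = 6 (the number of states). The repeated state found above gives |xy| = j ≤ 6 and |y| = j − i ≥ 1.

p1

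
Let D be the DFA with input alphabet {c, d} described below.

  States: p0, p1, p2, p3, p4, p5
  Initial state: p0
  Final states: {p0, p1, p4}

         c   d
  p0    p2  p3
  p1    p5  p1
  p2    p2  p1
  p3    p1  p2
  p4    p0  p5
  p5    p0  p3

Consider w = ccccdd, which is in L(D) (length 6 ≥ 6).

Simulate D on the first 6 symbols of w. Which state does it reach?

State sequence: p0 -c-> p2 -c-> p2 -c-> p2 -c-> p2 -d-> p1 -d-> p1

After reading 6 characters, D is in state p1.

p1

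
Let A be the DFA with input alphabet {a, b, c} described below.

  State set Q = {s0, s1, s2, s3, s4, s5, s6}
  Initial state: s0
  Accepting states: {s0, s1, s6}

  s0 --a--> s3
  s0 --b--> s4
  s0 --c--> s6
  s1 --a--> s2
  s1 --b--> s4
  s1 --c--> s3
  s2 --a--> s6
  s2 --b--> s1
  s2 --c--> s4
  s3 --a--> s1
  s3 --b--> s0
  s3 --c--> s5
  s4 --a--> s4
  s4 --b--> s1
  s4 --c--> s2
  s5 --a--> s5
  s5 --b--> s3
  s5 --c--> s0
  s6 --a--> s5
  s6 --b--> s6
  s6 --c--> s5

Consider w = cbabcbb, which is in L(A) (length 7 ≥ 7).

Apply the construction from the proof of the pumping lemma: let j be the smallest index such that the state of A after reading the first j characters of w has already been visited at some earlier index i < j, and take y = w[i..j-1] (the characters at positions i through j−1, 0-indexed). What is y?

Run of A on w = c b a b c b b:
  step 0: s0  (start)
  step 1: s6  (read c: s0→s6)
  step 2: s6  (read b: s6→s6)   ← first repeat (s6 seen earlier)
  step 3: s5  (read a: s6→s5)
  step 4: s3  (read b: s5→s3)
  step 5: s5  (read c: s3→s5)
  step 6: s3  (read b: s5→s3)
  step 7: s0  (read b: s3→s0)

So i = 1, j = 2, giving x = w[0:1] = c, y = w[1:2] = b, z = w[2:7] = abcbb.
Check: |xy| = 2 ≤ 7 and |y| = 1 ≥ 1. Reading y takes A from s6 back to s6, so every xyⁱz is accepted.

b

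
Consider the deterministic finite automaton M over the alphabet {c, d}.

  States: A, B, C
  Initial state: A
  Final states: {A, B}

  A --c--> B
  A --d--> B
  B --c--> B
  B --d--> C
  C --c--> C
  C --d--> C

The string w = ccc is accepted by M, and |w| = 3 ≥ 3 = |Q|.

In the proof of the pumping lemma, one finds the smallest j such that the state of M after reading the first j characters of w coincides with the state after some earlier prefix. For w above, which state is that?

B

State sequence: A -c-> B -c-> B -c-> B
First repeat at step 2: B was already visited.

The earliest repeat is at step j = 2: M is in B, which it already visited at step i = 1.
The DFA has 3 states, so the proof of the pumping lemma guarantees a repeated state among the first 3+1 visited; the segment between the two visits is the pumpable y.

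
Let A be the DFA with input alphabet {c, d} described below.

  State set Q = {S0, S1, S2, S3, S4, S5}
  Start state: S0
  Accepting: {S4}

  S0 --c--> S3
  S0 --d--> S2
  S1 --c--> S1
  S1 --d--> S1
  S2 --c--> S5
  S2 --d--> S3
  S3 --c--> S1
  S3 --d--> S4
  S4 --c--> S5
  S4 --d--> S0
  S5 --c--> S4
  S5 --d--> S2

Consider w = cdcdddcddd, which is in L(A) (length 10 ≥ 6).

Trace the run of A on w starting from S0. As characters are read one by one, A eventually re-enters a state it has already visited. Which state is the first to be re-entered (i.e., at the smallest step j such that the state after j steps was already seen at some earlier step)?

S3

Run of A on w = c d c d d d c d d d:
  step 0: S0  (start)
  step 1: S3  (read c: S0→S3)
  step 2: S4  (read d: S3→S4)
  step 3: S5  (read c: S4→S5)
  step 4: S2  (read d: S5→S2)
  step 5: S3  (read d: S2→S3)   ← first repeat (S3 seen earlier)
  step 6: S4  (read d: S3→S4)
  step 7: S5  (read c: S4→S5)
  step 8: S2  (read d: S5→S2)
  step 9: S3  (read d: S2→S3)
  step 10: S4  (read d: S3→S4)

The earliest repeat is at step j = 5: A is in S3, which it already visited at step i = 1.
Pumping length from the standard proof: p = 6 (the number of states). The repeated state found above gives |xy| = j ≤ 6 and |y| = j − i ≥ 1.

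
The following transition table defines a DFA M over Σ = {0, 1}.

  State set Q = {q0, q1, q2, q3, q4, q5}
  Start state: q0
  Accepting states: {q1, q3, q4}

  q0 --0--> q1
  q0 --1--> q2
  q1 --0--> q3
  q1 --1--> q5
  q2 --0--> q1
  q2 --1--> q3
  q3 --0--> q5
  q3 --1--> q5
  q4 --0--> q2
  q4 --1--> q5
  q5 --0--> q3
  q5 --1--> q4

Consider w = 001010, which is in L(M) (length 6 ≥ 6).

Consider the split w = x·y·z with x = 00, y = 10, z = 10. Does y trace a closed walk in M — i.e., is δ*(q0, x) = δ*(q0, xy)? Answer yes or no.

yes

Run of M on the first 4 characters of w = 0 0 1 0:
  step 0: q0  (start)
  step 1: q1  (read 0: q0→q1)
  step 2: q3  (read 0: q1→q3)
  step 3: q5  (read 1: q3→q5)
  step 4: q3  (read 0: q5→q3)

After x (step 2): q3. After xy (step 4): q3.
They match, so y = 10 drives M around a cycle from q3 back to itself; pumping y any number of times keeps M in q3 before reading z, and xyⁱz ∈ L(M) for every i ≥ 0.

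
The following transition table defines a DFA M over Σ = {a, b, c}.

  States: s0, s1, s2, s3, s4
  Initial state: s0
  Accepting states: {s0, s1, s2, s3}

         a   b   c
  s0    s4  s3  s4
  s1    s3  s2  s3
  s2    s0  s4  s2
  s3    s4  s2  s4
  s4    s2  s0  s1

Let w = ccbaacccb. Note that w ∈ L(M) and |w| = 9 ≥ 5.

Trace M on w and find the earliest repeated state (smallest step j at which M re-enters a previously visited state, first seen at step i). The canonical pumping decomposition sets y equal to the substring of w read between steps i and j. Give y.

ccba

State sequence: s0 -c-> s4 -c-> s1 -b-> s2 -a-> s0 -a-> s4 -c-> s1 -c-> s3 -c-> s4 -b-> s0
First repeat at step 4: s0 was already visited.

So i = 0, j = 4, giving x = w[0:0] = ε, y = w[0:4] = ccba, z = w[4:9] = acccb.
Check: |xy| = 4 ≤ 5 and |y| = 4 ≥ 1. Reading y takes M from s0 back to s0, so every xyⁱz is accepted.
The DFA has 5 states, so the proof of the pumping lemma guarantees a repeated state among the first 5+1 visited; the segment between the two visits is the pumpable y.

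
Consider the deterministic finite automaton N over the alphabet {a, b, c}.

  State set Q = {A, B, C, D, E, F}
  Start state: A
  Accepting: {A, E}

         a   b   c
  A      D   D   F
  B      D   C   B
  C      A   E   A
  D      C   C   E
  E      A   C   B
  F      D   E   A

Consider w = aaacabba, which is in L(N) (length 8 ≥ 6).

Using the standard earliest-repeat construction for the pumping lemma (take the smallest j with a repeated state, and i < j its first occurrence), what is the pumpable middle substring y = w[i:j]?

State sequence: A -a-> D -a-> C -a-> A -c-> F -a-> D -b-> C -b-> E -a-> A
First repeat at step 3: A was already visited.

So i = 0, j = 3, giving x = w[0:0] = ε, y = w[0:3] = aaa, z = w[3:8] = cabba.
Check: |xy| = 3 ≤ 6 and |y| = 3 ≥ 1. Reading y takes N from A back to A, so every xyⁱz is accepted.
Since N has 6 states, any run of length ≥ 6 visits 6+1 states, so by pigeonhole some state repeats within the first 6 steps — that repeat gives the pumpable loop.

aaa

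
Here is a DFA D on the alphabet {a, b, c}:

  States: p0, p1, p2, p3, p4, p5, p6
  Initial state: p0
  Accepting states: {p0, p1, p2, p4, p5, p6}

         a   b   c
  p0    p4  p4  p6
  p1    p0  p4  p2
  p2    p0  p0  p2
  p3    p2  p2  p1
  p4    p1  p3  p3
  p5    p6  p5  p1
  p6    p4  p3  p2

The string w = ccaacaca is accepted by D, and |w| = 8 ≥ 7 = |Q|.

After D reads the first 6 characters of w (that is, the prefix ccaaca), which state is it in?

State sequence: p0 -c-> p6 -c-> p2 -a-> p0 -a-> p4 -c-> p3 -a-> p2

After reading 6 characters, D is in state p2.
(This kind of state-tracing is the core of the pumping-lemma construction: with 7 states, pigeonhole forces a repeat within the first 7 steps.)

p2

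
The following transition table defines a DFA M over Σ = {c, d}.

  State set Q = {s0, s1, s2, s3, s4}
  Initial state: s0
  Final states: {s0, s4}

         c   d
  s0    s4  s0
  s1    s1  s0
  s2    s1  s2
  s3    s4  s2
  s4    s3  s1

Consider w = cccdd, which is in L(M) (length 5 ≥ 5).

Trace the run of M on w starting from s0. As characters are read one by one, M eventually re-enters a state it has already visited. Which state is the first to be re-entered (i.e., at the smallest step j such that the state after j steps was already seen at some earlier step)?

State sequence: s0 -c-> s4 -c-> s3 -c-> s4 -d-> s1 -d-> s0
First repeat at step 3: s4 was already visited.

The earliest repeat is at step j = 3: M is in s4, which it already visited at step i = 1.

s4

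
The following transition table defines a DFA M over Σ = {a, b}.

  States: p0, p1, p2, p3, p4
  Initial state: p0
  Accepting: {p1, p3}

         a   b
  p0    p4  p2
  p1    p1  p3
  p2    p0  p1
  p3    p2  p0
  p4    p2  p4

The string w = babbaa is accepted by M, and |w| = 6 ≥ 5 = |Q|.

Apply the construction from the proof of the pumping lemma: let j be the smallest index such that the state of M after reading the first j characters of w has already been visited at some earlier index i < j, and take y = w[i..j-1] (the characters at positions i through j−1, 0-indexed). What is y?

Run of M on w = b a b b a a:
  step 0: p0  (start)
  step 1: p2  (read b: p0→p2)
  step 2: p0  (read a: p2→p0)   ← first repeat (p0 seen earlier)
  step 3: p2  (read b: p0→p2)
  step 4: p1  (read b: p2→p1)
  step 5: p1  (read a: p1→p1)
  step 6: p1  (read a: p1→p1)

So i = 0, j = 2, giving x = w[0:0] = ε, y = w[0:2] = ba, z = w[2:6] = bbaa.
Check: |xy| = 2 ≤ 5 and |y| = 2 ≥ 1. Reading y takes M from p0 back to p0, so every xyⁱz is accepted.

ba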